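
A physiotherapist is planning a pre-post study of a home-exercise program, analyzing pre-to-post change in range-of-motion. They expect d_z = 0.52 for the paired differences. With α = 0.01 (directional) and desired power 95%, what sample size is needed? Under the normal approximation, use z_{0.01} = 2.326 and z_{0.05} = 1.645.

n = 59 pairs

For a paired (one-sample on differences) test: n = ((z_{α} + z_β) / d)².
z_{α} + z_β = 2.326 + 1.645 = 3.971.
n = (3.971 / 0.52)² = 7.637² = 58.32.
Round up.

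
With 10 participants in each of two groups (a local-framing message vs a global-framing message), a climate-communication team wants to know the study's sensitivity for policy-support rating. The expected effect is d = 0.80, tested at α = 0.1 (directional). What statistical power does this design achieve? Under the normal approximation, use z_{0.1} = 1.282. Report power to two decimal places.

power ≈ 0.69

For two equal groups, power = Φ(d·√(n/2) − z_{α}).
d·√(n/2) = 0.80 × √(10/2) = 0.80 × 2.236 = 1.789.
z_β = 1.789 − 1.282 = 0.507.
Power = Φ(0.507) = 0.694.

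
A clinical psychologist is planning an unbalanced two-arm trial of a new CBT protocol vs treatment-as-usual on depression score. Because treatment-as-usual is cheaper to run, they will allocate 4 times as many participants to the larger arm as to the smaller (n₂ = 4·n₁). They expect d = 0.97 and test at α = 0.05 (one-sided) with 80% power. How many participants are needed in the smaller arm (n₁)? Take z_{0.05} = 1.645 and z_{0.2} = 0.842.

n₁ = 9

With allocation ratio k = n₂/n₁ = 4, Var(x̄₁−x̄₂) = σ²(1/n₁ + 1/(k·n₁)) = σ²·(k+1)/(k·n₁).
So n₁ = (1 + 1/k)·((z_{α} + z_β)/d)² = 1.250 × (2.487/0.97)².
n₁ = 1.250 × 6.57 = 8.2.
Round up: n₁ = 9, giving n₂ = 4 × 9 = 36.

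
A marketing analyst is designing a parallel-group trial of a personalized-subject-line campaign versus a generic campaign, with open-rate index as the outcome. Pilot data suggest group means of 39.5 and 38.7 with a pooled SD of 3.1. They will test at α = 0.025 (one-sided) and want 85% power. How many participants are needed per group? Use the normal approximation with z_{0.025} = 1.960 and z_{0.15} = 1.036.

n = 270 per group

Cohen's d = |M₁ − M₂| / SD_pooled = |39.5 − 38.7| / 3.1 = 0.8 / 3.1 = 0.258.
For two independent groups with equal n: n = 2·((z_{α} + z_β) / d)².
z_{α} + z_β = 1.960 + 1.036 = 2.996.
n = 2 × (2.996 / 0.258)² = 2 × 11.612² = 2 × 134.85 = 269.7.
Round up to the next whole participant.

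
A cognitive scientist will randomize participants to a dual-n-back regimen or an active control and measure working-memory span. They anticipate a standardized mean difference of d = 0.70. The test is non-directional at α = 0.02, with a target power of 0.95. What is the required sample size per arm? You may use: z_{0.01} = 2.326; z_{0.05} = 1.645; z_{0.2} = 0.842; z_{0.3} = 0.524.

n = 65 per group

For two independent groups with equal n: n = 2·((z_{α/2} + z_β) / d)².
z_{α/2} + z_β = 2.326 + 1.645 = 3.971.
n = 2 × (3.971 / 0.70)² = 2 × 5.673² = 2 × 32.18 = 64.4.
Round up to the next whole participant.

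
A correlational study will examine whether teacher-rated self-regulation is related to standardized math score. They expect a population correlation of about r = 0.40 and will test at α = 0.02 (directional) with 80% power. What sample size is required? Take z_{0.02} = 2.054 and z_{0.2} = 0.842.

Fisher's z: C = ½·ln((1+r)/(1−r)) = ½·ln(2.3333) = 0.4236.
n = ((z_{α} + z_β)/C)² + 3.
(2.054 + 0.842) / 0.4236 = 2.896 / 0.4236 = 6.837.
n = 6.837² + 3 = 46.74 + 3 = 49.7.
Round up.

n = 50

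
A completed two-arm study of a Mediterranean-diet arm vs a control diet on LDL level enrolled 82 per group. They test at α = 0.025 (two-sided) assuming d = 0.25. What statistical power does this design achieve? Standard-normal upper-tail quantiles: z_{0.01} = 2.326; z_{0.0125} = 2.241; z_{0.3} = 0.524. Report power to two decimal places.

power ≈ 0.26

For two equal groups, power = Φ(d·√(n/2) − z_{α/2}).
d·√(n/2) = 0.25 × √(82/2) = 0.25 × 6.403 = 1.601.
z_β = 1.601 − 2.241 = -0.640.
Power = Φ(-0.640) = 0.261.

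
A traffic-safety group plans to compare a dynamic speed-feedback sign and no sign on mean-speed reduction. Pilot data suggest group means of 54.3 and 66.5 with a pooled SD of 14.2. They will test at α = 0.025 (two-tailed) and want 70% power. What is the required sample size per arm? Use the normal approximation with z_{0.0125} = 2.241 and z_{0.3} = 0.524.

Cohen's d = |M₁ − M₂| / SD_pooled = |54.3 − 66.5| / 14.2 = 12.2 / 14.2 = 0.859.
For two independent groups with equal n: n = 2·((z_{α/2} + z_β) / d)².
z_{α/2} + z_β = 2.241 + 0.524 = 2.765.
n = 2 × (2.765 / 0.859)² = 2 × 3.219² = 2 × 10.36 = 20.7.
Round up to the next whole participant.

n = 21 per group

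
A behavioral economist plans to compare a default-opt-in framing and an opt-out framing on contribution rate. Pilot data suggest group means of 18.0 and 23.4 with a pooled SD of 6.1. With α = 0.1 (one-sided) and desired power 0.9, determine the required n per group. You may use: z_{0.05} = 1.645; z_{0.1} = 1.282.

n = 17 per group

Cohen's d = |M₁ − M₂| / SD_pooled = |18.0 − 23.4| / 6.1 = 5.4 / 6.1 = 0.885.
For two independent groups with equal n: n = 2·((z_{α} + z_β) / d)².
z_{α} + z_β = 1.282 + 1.282 = 2.564.
n = 2 × (2.564 / 0.885)² = 2 × 2.897² = 2 × 8.39 = 16.8.
Round up to the next whole participant.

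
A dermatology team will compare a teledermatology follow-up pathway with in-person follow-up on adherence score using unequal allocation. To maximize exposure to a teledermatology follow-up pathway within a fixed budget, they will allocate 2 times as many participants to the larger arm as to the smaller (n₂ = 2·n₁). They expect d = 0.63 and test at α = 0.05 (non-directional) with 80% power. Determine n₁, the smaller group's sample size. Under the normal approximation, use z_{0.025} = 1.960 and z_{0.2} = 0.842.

n₁ = 30

With allocation ratio k = n₂/n₁ = 2, Var(x̄₁−x̄₂) = σ²(1/n₁ + 1/(k·n₁)) = σ²·(k+1)/(k·n₁).
So n₁ = (1 + 1/k)·((z_{α/2} + z_β)/d)² = 1.500 × (2.802/0.63)².
n₁ = 1.500 × 19.78 = 29.7.
Round up: n₁ = 30, giving n₂ = 2 × 30 = 60.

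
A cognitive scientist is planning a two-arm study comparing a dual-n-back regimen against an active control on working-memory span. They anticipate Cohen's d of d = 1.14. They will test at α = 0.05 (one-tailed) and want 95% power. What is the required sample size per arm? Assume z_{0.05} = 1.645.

For two independent groups with equal n: n = 2·((z_{α} + z_β) / d)².
z_{α} + z_β = 1.645 + 1.645 = 3.290.
n = 2 × (3.290 / 1.14)² = 2 × 2.886² = 2 × 8.33 = 16.7.
Round up to the next whole participant.

n = 17 per group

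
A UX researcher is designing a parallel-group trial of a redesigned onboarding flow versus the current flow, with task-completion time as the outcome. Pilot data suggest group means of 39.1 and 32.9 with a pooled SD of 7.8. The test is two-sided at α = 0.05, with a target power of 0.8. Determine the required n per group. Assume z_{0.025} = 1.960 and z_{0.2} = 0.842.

Cohen's d = |M₁ − M₂| / SD_pooled = |39.1 − 32.9| / 7.8 = 6.2 / 7.8 = 0.795.
For two independent groups with equal n: n = 2·((z_{α/2} + z_β) / d)².
z_{α/2} + z_β = 1.960 + 0.842 = 2.802.
n = 2 × (2.802 / 0.795)² = 2 × 3.525² = 2 × 12.42 = 24.8.
Round up to the next whole participant.

n = 25 per group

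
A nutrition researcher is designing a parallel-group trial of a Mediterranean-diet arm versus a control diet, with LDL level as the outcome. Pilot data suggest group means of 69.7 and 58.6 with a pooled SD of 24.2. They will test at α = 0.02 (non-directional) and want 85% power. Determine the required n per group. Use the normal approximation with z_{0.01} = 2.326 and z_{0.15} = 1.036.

Cohen's d = |M₁ − M₂| / SD_pooled = |69.7 − 58.6| / 24.2 = 11.1 / 24.2 = 0.459.
For two independent groups with equal n: n = 2·((z_{α/2} + z_β) / d)².
z_{α/2} + z_β = 2.326 + 1.036 = 3.362.
n = 2 × (3.362 / 0.459)² = 2 × 7.325² = 2 × 53.65 = 107.3.
Round up to the next whole participant.

n = 108 per group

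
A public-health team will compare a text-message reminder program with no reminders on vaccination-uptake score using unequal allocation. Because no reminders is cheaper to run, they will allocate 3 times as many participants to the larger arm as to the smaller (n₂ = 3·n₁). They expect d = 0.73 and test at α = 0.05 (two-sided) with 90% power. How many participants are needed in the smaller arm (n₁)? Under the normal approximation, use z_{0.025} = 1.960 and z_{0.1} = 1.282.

With allocation ratio k = n₂/n₁ = 3, Var(x̄₁−x̄₂) = σ²(1/n₁ + 1/(k·n₁)) = σ²·(k+1)/(k·n₁).
So n₁ = (1 + 1/k)·((z_{α/2} + z_β)/d)² = 1.333 × (3.242/0.73)².
n₁ = 1.333 × 19.72 = 26.3.
Round up: n₁ = 27, giving n₂ = 3 × 27 = 81.

n₁ = 27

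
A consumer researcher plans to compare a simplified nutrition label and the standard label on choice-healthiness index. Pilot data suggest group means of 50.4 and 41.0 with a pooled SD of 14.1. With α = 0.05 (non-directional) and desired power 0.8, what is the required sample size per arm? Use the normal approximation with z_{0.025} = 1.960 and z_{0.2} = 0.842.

Cohen's d = |M₁ − M₂| / SD_pooled = |50.4 − 41.0| / 14.1 = 9.4 / 14.1 = 0.667.
For two independent groups with equal n: n = 2·((z_{α/2} + z_β) / d)².
z_{α/2} + z_β = 1.960 + 0.842 = 2.802.
n = 2 × (2.802 / 0.667)² = 2 × 4.201² = 2 × 17.65 = 35.3.
Round up to the next whole participant.

n = 36 per group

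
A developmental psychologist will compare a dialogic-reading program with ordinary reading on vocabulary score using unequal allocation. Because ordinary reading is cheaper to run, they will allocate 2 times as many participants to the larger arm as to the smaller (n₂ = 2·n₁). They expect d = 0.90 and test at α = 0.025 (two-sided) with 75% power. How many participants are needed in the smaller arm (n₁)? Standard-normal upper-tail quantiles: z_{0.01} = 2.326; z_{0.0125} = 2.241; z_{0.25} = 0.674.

n₁ = 16

With allocation ratio k = n₂/n₁ = 2, Var(x̄₁−x̄₂) = σ²(1/n₁ + 1/(k·n₁)) = σ²·(k+1)/(k·n₁).
So n₁ = (1 + 1/k)·((z_{α/2} + z_β)/d)² = 1.500 × (2.915/0.90)².
n₁ = 1.500 × 10.49 = 15.7.
Round up: n₁ = 16, giving n₂ = 2 × 16 = 32.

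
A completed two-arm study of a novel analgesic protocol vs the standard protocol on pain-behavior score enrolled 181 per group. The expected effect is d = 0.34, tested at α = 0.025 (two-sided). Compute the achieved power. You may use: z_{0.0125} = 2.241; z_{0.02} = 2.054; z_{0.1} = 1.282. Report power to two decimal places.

power ≈ 0.84

For two equal groups, power = Φ(d·√(n/2) − z_{α/2}).
d·√(n/2) = 0.34 × √(181/2) = 0.34 × 9.513 = 3.234.
z_β = 3.234 − 2.241 = 0.993.
Power = Φ(0.993) = 0.840.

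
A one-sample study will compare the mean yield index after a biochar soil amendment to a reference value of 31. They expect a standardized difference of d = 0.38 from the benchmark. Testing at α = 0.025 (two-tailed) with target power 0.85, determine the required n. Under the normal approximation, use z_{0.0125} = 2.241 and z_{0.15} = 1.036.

n = 75

For a one-sample test: n = ((z_{α/2} + z_β) / d)².
z_{α/2} + z_β = 2.241 + 1.036 = 3.277.
n = (3.277 / 0.38)² = 8.624² = 74.37.
Round up.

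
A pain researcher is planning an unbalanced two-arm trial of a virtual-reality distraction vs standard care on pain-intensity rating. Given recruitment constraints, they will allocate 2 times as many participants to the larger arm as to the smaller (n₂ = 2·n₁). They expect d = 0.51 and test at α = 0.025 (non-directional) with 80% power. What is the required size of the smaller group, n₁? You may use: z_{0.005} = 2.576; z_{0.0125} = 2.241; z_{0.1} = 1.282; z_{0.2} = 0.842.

n₁ = 55

With allocation ratio k = n₂/n₁ = 2, Var(x̄₁−x̄₂) = σ²(1/n₁ + 1/(k·n₁)) = σ²·(k+1)/(k·n₁).
So n₁ = (1 + 1/k)·((z_{α/2} + z_β)/d)² = 1.500 × (3.083/0.51)².
n₁ = 1.500 × 36.54 = 54.8.
Round up: n₁ = 55, giving n₂ = 2 × 55 = 110.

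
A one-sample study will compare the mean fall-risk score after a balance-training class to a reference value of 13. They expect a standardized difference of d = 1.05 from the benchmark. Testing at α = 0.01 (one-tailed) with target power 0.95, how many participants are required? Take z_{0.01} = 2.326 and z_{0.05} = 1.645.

n = 15

For a one-sample test: n = ((z_{α} + z_β) / d)².
z_{α} + z_β = 2.326 + 1.645 = 3.971.
n = (3.971 / 1.05)² = 3.782² = 14.30.
Round up.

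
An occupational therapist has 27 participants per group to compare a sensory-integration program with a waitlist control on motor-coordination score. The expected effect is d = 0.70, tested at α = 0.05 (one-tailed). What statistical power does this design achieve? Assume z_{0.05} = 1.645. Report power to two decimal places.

power ≈ 0.82

For two equal groups, power = Φ(d·√(n/2) − z_{α}).
d·√(n/2) = 0.70 × √(27/2) = 0.70 × 3.674 = 2.572.
z_β = 2.572 − 1.645 = 0.927.
Power = Φ(0.927) = 0.823.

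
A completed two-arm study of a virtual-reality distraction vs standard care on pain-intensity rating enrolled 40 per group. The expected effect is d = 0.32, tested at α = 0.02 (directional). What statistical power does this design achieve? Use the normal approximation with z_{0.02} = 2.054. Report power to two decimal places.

For two equal groups, power = Φ(d·√(n/2) − z_{α}).
d·√(n/2) = 0.32 × √(40/2) = 0.32 × 4.472 = 1.431.
z_β = 1.431 − 2.054 = -0.623.
Power = Φ(-0.623) = 0.267.

power ≈ 0.27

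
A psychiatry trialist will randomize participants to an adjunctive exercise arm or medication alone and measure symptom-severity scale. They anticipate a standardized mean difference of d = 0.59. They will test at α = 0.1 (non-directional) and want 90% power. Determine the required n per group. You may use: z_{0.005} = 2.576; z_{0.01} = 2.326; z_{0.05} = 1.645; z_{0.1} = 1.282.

n = 50 per group

For two independent groups with equal n: n = 2·((z_{α/2} + z_β) / d)².
z_{α/2} + z_β = 1.645 + 1.282 = 2.927.
n = 2 × (2.927 / 0.59)² = 2 × 4.961² = 2 × 24.61 = 49.2.
Round up to the next whole participant.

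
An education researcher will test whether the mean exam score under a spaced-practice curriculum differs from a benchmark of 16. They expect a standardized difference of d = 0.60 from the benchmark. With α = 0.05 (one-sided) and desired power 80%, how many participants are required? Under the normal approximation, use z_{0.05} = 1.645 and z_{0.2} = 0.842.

n = 18

For a one-sample test: n = ((z_{α} + z_β) / d)².
z_{α} + z_β = 1.645 + 0.842 = 2.487.
n = (2.487 / 0.60)² = 4.145² = 17.18.
Round up.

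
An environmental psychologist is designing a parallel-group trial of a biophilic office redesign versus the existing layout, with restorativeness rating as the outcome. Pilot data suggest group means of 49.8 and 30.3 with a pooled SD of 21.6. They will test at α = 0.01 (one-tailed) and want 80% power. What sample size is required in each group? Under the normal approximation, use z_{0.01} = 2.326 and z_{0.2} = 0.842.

Cohen's d = |M₁ − M₂| / SD_pooled = |49.8 − 30.3| / 21.6 = 19.5 / 21.6 = 0.903.
For two independent groups with equal n: n = 2·((z_{α} + z_β) / d)².
z_{α} + z_β = 2.326 + 0.842 = 3.168.
n = 2 × (3.168 / 0.903)² = 2 × 3.508² = 2 × 12.31 = 24.6.
Round up to the next whole participant.

n = 25 per group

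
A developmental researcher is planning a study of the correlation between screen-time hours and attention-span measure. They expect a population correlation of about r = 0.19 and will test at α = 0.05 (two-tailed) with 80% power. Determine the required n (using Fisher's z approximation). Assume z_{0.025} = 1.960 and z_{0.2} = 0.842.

n = 216

Fisher's z: C = ½·ln((1+r)/(1−r)) = ½·ln(1.4691) = 0.1923.
n = ((z_{α/2} + z_β)/C)² + 3.
(1.960 + 0.842) / 0.1923 = 2.802 / 0.1923 = 14.571.
n = 14.571² + 3 = 212.31 + 3 = 215.3.
Round up.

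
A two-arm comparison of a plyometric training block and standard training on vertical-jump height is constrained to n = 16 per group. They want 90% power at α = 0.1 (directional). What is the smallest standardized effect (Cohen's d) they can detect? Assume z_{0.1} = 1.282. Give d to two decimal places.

For two independent groups of n = 16 each: d_min = (z_{α} + z_β)·√(2/n).
z-sum = 1.282 + 1.282 = 2.564.
d_min = 2.564 × √(2/16) = 2.564 × 0.3536 = 0.907.

d_min ≈ 0.91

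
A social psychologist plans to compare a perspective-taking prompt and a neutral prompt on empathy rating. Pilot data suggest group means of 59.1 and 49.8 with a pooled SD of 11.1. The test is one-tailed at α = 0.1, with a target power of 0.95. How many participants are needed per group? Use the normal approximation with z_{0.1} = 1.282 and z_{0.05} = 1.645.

n = 25 per group

Cohen's d = |M₁ − M₂| / SD_pooled = |59.1 − 49.8| / 11.1 = 9.3 / 11.1 = 0.838.
For two independent groups with equal n: n = 2·((z_{α} + z_β) / d)².
z_{α} + z_β = 1.282 + 1.645 = 2.927.
n = 2 × (2.927 / 0.838)² = 2 × 3.493² = 2 × 12.20 = 24.4.
Round up to the next whole participant.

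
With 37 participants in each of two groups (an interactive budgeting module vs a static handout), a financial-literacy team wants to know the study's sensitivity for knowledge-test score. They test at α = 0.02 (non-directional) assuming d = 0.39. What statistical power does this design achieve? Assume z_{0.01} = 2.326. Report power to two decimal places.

For two equal groups, power = Φ(d·√(n/2) − z_{α/2}).
d·√(n/2) = 0.39 × √(37/2) = 0.39 × 4.301 = 1.677.
z_β = 1.677 − 2.326 = -0.649.
Power = Φ(-0.649) = 0.258.

power ≈ 0.26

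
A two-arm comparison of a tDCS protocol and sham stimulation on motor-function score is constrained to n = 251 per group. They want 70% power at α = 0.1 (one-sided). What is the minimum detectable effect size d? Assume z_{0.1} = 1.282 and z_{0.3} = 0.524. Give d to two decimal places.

For two independent groups of n = 251 each: d_min = (z_{α} + z_β)·√(2/n).
z-sum = 1.282 + 0.524 = 1.806.
d_min = 1.806 × √(2/251) = 1.806 × 0.0893 = 0.161.

d_min ≈ 0.16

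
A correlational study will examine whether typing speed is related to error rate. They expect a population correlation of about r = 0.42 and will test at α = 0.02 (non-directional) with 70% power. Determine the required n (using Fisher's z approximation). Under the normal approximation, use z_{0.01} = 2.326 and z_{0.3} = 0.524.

Fisher's z: C = ½·ln((1+r)/(1−r)) = ½·ln(2.4483) = 0.4477.
n = ((z_{α/2} + z_β)/C)² + 3.
(2.326 + 0.524) / 0.4477 = 2.850 / 0.4477 = 6.366.
n = 6.366² + 3 = 40.52 + 3 = 43.5.
Round up.

n = 44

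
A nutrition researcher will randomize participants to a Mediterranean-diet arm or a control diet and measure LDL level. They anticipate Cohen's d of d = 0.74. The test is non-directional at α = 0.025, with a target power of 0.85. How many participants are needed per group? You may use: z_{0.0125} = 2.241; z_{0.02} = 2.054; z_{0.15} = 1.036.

For two independent groups with equal n: n = 2·((z_{α/2} + z_β) / d)².
z_{α/2} + z_β = 2.241 + 1.036 = 3.277.
n = 2 × (3.277 / 0.74)² = 2 × 4.428² = 2 × 19.61 = 39.2.
Round up to the next whole participant.

n = 40 per group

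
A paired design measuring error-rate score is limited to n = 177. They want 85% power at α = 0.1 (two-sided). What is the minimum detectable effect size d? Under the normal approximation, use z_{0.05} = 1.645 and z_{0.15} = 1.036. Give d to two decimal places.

For a single sample (or paired design) of n = 177: d_min = (z_{α/2} + z_β)/√n.
z-sum = 1.645 + 1.036 = 2.681.
d_min = 2.681 / √177 = 2.681 / 13.304 = 0.202.

d_min ≈ 0.20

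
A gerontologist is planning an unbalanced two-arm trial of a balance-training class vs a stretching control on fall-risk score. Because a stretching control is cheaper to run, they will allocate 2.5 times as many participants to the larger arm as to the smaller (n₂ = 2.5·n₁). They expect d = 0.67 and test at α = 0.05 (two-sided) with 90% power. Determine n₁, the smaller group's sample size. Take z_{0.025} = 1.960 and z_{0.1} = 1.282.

With allocation ratio k = n₂/n₁ = 2.5, Var(x̄₁−x̄₂) = σ²(1/n₁ + 1/(k·n₁)) = σ²·(k+1)/(k·n₁).
So n₁ = (1 + 1/k)·((z_{α/2} + z_β)/d)² = 1.400 × (3.242/0.67)².
n₁ = 1.400 × 23.41 = 32.8.
Round up: n₁ = 33, giving n₂ = ⌈2.5 × 33⌉ = ⌈82.5⌉ = 83.

n₁ = 33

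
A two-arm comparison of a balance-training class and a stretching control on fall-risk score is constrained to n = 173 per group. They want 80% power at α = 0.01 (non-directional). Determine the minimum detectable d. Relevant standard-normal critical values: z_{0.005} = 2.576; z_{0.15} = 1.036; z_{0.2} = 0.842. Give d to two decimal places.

d_min ≈ 0.37

For two independent groups of n = 173 each: d_min = (z_{α/2} + z_β)·√(2/n).
z-sum = 2.576 + 0.842 = 3.418.
d_min = 3.418 × √(2/173) = 3.418 × 0.1075 = 0.368.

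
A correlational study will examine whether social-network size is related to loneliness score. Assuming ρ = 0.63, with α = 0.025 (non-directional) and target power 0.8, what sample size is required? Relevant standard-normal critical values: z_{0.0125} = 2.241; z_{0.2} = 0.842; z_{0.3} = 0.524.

n = 21

Fisher's z: C = ½·ln((1+r)/(1−r)) = ½·ln(4.4054) = 0.7414.
n = ((z_{α/2} + z_β)/C)² + 3.
(2.241 + 0.842) / 0.7414 = 3.083 / 0.7414 = 4.158.
n = 4.158² + 3 = 17.29 + 3 = 20.3.
Round up.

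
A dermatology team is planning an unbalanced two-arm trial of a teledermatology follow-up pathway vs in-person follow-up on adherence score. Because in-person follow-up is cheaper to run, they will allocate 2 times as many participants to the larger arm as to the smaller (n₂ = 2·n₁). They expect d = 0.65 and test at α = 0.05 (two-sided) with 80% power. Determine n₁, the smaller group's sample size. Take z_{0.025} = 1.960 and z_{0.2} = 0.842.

With allocation ratio k = n₂/n₁ = 2, Var(x̄₁−x̄₂) = σ²(1/n₁ + 1/(k·n₁)) = σ²·(k+1)/(k·n₁).
So n₁ = (1 + 1/k)·((z_{α/2} + z_β)/d)² = 1.500 × (2.802/0.65)².
n₁ = 1.500 × 18.58 = 27.9.
Round up: n₁ = 28, giving n₂ = 2 × 28 = 56.

n₁ = 28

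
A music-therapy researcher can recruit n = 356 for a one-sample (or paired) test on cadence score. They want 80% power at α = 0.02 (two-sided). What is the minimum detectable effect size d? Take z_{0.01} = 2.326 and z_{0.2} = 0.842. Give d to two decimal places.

For a single sample (or paired design) of n = 356: d_min = (z_{α/2} + z_β)/√n.
z-sum = 2.326 + 0.842 = 3.168.
d_min = 3.168 / √356 = 3.168 / 18.868 = 0.168.

d_min ≈ 0.17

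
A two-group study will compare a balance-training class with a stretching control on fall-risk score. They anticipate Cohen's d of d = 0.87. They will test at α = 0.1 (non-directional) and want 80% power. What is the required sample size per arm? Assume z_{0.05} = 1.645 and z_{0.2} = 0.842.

For two independent groups with equal n: n = 2·((z_{α/2} + z_β) / d)².
z_{α/2} + z_β = 1.645 + 0.842 = 2.487.
n = 2 × (2.487 / 0.87)² = 2 × 2.859² = 2 × 8.17 = 16.3.
Round up to the next whole participant.

n = 17 per group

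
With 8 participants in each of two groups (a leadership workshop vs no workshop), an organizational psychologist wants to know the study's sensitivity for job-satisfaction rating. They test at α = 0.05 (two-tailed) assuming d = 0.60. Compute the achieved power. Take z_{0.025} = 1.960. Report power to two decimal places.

For two equal groups, power = Φ(d·√(n/2) − z_{α/2}).
d·√(n/2) = 0.60 × √(8/2) = 0.60 × 2.000 = 1.200.
z_β = 1.200 − 1.960 = -0.760.
Power = Φ(-0.760) = 0.224.

power ≈ 0.22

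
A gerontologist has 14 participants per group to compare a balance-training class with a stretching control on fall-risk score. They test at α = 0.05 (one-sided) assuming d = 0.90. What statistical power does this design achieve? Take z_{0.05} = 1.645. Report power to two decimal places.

For two equal groups, power = Φ(d·√(n/2) − z_{α}).
d·√(n/2) = 0.90 × √(14/2) = 0.90 × 2.646 = 2.381.
z_β = 2.381 − 1.645 = 0.736.
Power = Φ(0.736) = 0.769.

power ≈ 0.77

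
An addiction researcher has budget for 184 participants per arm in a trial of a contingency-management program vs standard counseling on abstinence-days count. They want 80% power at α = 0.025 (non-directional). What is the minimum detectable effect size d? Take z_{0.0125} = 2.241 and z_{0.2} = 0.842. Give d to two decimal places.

For two independent groups of n = 184 each: d_min = (z_{α/2} + z_β)·√(2/n).
z-sum = 2.241 + 0.842 = 3.083.
d_min = 3.083 × √(2/184) = 3.083 × 0.1043 = 0.321.

d_min ≈ 0.32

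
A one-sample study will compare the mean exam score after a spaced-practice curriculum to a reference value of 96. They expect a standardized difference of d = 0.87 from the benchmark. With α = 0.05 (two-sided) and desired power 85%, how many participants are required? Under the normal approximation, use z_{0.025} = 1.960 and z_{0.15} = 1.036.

n = 12

For a one-sample test: n = ((z_{α/2} + z_β) / d)².
z_{α/2} + z_β = 1.960 + 1.036 = 2.996.
n = (2.996 / 0.87)² = 3.444² = 11.86.
Round up.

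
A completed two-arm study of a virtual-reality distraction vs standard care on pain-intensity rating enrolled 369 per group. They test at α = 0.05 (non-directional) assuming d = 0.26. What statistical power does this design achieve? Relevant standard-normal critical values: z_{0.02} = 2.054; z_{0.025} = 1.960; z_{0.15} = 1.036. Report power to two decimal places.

power ≈ 0.94

For two equal groups, power = Φ(d·√(n/2) − z_{α/2}).
d·√(n/2) = 0.26 × √(369/2) = 0.26 × 13.583 = 3.532.
z_β = 3.532 − 1.960 = 1.572.
Power = Φ(1.572) = 0.942.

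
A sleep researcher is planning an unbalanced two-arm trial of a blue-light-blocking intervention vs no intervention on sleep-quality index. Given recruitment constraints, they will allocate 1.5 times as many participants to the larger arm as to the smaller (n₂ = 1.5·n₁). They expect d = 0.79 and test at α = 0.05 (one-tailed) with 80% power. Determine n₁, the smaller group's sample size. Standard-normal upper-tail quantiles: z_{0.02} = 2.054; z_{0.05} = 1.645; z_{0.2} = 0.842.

n₁ = 17

With allocation ratio k = n₂/n₁ = 1.5, Var(x̄₁−x̄₂) = σ²(1/n₁ + 1/(k·n₁)) = σ²·(k+1)/(k·n₁).
So n₁ = (1 + 1/k)·((z_{α} + z_β)/d)² = 1.667 × (2.487/0.79)².
n₁ = 1.667 × 9.91 = 16.5.
Round up: n₁ = 17, giving n₂ = ⌈1.5 × 17⌉ = ⌈25.5⌉ = 26.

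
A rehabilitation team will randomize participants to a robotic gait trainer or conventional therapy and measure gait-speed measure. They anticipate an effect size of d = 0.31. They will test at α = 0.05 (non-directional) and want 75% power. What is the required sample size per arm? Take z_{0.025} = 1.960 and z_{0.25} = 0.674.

For two independent groups with equal n: n = 2·((z_{α/2} + z_β) / d)².
z_{α/2} + z_β = 1.960 + 0.674 = 2.634.
n = 2 × (2.634 / 0.31)² = 2 × 8.497² = 2 × 72.20 = 144.4.
Round up to the next whole participant.

n = 145 per group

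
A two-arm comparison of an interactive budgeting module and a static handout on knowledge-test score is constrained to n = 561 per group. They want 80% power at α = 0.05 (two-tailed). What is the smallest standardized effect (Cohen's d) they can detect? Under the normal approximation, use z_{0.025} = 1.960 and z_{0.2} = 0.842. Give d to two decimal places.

d_min ≈ 0.17

For two independent groups of n = 561 each: d_min = (z_{α/2} + z_β)·√(2/n).
z-sum = 1.960 + 0.842 = 2.802.
d_min = 2.802 × √(2/561) = 2.802 × 0.0597 = 0.167.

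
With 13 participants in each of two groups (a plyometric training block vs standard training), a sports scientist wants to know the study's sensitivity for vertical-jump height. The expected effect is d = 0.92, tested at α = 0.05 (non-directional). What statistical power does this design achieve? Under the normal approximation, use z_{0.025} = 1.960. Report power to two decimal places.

For two equal groups, power = Φ(d·√(n/2) − z_{α/2}).
d·√(n/2) = 0.92 × √(13/2) = 0.92 × 2.550 = 2.346.
z_β = 2.346 − 1.960 = 0.386.
Power = Φ(0.386) = 0.650.

power ≈ 0.65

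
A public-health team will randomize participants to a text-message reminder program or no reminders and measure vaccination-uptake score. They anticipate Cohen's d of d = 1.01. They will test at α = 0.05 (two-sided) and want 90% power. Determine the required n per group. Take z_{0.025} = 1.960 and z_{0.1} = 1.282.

For two independent groups with equal n: n = 2·((z_{α/2} + z_β) / d)².
z_{α/2} + z_β = 1.960 + 1.282 = 3.242.
n = 2 × (3.242 / 1.01)² = 2 × 3.210² = 2 × 10.30 = 20.6.
Round up to the next whole participant.

n = 21 per group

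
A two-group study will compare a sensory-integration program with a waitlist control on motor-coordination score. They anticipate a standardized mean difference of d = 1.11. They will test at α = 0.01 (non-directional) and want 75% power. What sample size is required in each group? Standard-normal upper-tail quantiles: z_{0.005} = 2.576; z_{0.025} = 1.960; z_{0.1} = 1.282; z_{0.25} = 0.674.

For two independent groups with equal n: n = 2·((z_{α/2} + z_β) / d)².
z_{α/2} + z_β = 2.576 + 0.674 = 3.250.
n = 2 × (3.250 / 1.11)² = 2 × 2.928² = 2 × 8.57 = 17.1.
Round up to the next whole participant.

n = 18 per group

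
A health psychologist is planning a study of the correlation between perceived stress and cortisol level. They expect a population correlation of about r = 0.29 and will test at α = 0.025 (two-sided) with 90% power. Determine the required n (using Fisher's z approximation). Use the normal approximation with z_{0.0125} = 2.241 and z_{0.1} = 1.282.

Fisher's z: C = ½·ln((1+r)/(1−r)) = ½·ln(1.8169) = 0.2986.
n = ((z_{α/2} + z_β)/C)² + 3.
(2.241 + 1.282) / 0.2986 = 3.523 / 0.2986 = 11.798.
n = 11.798² + 3 = 139.20 + 3 = 142.2.
Round up.

n = 143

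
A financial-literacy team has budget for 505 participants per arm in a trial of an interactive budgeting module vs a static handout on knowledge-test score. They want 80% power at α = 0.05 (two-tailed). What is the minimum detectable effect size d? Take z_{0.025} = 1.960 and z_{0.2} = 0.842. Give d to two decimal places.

For two independent groups of n = 505 each: d_min = (z_{α/2} + z_β)·√(2/n).
z-sum = 1.960 + 0.842 = 2.802.
d_min = 2.802 × √(2/505) = 2.802 × 0.0629 = 0.176.

d_min ≈ 0.18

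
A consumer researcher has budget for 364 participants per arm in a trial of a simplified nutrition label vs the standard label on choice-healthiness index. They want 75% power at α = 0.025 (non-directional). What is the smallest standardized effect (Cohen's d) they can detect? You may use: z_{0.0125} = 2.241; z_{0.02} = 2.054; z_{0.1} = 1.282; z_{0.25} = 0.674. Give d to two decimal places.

For two independent groups of n = 364 each: d_min = (z_{α/2} + z_β)·√(2/n).
z-sum = 2.241 + 0.674 = 2.915.
d_min = 2.915 × √(2/364) = 2.915 × 0.0741 = 0.216.

d_min ≈ 0.22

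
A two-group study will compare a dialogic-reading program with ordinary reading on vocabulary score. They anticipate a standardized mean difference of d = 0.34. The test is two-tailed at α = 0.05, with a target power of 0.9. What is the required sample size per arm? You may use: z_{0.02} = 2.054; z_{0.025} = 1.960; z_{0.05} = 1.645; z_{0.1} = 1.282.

n = 182 per group

For two independent groups with equal n: n = 2·((z_{α/2} + z_β) / d)².
z_{α/2} + z_β = 1.960 + 1.282 = 3.242.
n = 2 × (3.242 / 0.34)² = 2 × 9.535² = 2 × 90.92 = 181.8.
Round up to the next whole participant.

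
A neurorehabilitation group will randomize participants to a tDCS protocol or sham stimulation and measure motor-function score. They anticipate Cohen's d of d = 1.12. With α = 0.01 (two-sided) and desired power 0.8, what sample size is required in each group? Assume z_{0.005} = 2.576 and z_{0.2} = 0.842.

n = 19 per group

For two independent groups with equal n: n = 2·((z_{α/2} + z_β) / d)².
z_{α/2} + z_β = 2.576 + 0.842 = 3.418.
n = 2 × (3.418 / 1.12)² = 2 × 3.052² = 2 × 9.31 = 18.6.
Round up to the next whole participant.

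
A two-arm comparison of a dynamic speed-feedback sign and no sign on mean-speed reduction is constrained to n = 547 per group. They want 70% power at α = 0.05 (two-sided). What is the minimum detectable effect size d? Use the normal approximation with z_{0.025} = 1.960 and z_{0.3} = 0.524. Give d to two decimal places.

d_min ≈ 0.15

For two independent groups of n = 547 each: d_min = (z_{α/2} + z_β)·√(2/n).
z-sum = 1.960 + 0.524 = 2.484.
d_min = 2.484 × √(2/547) = 2.484 × 0.0605 = 0.150.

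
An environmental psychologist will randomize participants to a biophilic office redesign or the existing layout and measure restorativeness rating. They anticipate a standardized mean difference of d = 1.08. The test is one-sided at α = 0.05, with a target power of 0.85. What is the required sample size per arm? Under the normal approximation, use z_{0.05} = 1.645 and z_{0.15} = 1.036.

n = 13 per group

For two independent groups with equal n: n = 2·((z_{α} + z_β) / d)².
z_{α} + z_β = 1.645 + 1.036 = 2.681.
n = 2 × (2.681 / 1.08)² = 2 × 2.482² = 2 × 6.16 = 12.3.
Round up to the next whole participant.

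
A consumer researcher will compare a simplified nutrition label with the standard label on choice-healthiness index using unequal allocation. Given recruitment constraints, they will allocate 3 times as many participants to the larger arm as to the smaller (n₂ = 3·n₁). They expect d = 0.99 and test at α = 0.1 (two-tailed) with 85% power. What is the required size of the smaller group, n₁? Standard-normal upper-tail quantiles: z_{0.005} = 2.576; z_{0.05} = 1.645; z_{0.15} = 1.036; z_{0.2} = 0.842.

With allocation ratio k = n₂/n₁ = 3, Var(x̄₁−x̄₂) = σ²(1/n₁ + 1/(k·n₁)) = σ²·(k+1)/(k·n₁).
So n₁ = (1 + 1/k)·((z_{α/2} + z_β)/d)² = 1.333 × (2.681/0.99)².
n₁ = 1.333 × 7.33 = 9.8.
Round up: n₁ = 10, giving n₂ = 3 × 10 = 30.

n₁ = 10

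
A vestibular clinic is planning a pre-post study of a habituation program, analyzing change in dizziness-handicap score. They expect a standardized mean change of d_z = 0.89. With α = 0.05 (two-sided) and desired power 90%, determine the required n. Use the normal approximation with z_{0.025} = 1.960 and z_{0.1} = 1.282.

n = 14 pairs

For a paired (one-sample on differences) test: n = ((z_{α/2} + z_β) / d)².
z_{α/2} + z_β = 1.960 + 1.282 = 3.242.
n = (3.242 / 0.89)² = 3.643² = 13.27.
Round up.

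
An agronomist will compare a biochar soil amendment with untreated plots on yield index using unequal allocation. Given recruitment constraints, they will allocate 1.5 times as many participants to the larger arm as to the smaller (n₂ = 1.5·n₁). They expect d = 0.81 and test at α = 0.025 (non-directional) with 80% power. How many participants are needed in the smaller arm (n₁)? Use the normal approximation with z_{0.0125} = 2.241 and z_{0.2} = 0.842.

n₁ = 25

With allocation ratio k = n₂/n₁ = 1.5, Var(x̄₁−x̄₂) = σ²(1/n₁ + 1/(k·n₁)) = σ²·(k+1)/(k·n₁).
So n₁ = (1 + 1/k)·((z_{α/2} + z_β)/d)² = 1.667 × (3.083/0.81)².
n₁ = 1.667 × 14.49 = 24.1.
Round up: n₁ = 25, giving n₂ = ⌈1.5 × 25⌉ = ⌈37.5⌉ = 38.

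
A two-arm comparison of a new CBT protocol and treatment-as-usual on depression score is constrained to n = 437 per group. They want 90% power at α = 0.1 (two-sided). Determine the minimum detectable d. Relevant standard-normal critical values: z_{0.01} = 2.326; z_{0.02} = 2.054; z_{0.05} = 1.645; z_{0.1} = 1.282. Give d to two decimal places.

d_min ≈ 0.20

For two independent groups of n = 437 each: d_min = (z_{α/2} + z_β)·√(2/n).
z-sum = 1.645 + 1.282 = 2.927.
d_min = 2.927 × √(2/437) = 2.927 × 0.0677 = 0.198.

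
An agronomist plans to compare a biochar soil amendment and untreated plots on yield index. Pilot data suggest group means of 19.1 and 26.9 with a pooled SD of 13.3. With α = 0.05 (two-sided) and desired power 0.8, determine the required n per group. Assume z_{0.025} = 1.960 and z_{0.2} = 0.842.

n = 46 per group

Cohen's d = |M₁ − M₂| / SD_pooled = |19.1 − 26.9| / 13.3 = 7.8 / 13.3 = 0.586.
For two independent groups with equal n: n = 2·((z_{α/2} + z_β) / d)².
z_{α/2} + z_β = 1.960 + 0.842 = 2.802.
n = 2 × (2.802 / 0.586)² = 2 × 4.782² = 2 × 22.86 = 45.7.
Round up to the next whole participant.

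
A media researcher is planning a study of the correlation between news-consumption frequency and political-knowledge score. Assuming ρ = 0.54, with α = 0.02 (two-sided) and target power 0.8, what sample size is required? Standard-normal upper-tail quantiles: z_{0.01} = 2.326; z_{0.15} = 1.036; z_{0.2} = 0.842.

n = 31

Fisher's z: C = ½·ln((1+r)/(1−r)) = ½·ln(3.3478) = 0.6042.
n = ((z_{α/2} + z_β)/C)² + 3.
(2.326 + 0.842) / 0.6042 = 3.168 / 0.6042 = 5.243.
n = 5.243² + 3 = 27.49 + 3 = 30.5.
Round up.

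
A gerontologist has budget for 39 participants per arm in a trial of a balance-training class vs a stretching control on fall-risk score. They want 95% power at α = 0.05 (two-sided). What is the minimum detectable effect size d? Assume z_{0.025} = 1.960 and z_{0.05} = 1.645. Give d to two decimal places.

d_min ≈ 0.82

For two independent groups of n = 39 each: d_min = (z_{α/2} + z_β)·√(2/n).
z-sum = 1.960 + 1.645 = 3.605.
d_min = 3.605 × √(2/39) = 3.605 × 0.2265 = 0.816.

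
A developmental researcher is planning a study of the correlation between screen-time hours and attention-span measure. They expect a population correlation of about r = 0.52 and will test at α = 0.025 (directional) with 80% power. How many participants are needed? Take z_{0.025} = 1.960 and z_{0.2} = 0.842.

Fisher's z: C = ½·ln((1+r)/(1−r)) = ½·ln(3.1667) = 0.5763.
n = ((z_{α} + z_β)/C)² + 3.
(1.960 + 0.842) / 0.5763 = 2.802 / 0.5763 = 4.862.
n = 4.862² + 3 = 23.64 + 3 = 26.6.
Round up.

n = 27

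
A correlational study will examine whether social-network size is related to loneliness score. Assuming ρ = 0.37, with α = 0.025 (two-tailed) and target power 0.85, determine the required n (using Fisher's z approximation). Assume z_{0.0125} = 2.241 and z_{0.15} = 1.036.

n = 75

Fisher's z: C = ½·ln((1+r)/(1−r)) = ½·ln(2.1746) = 0.3884.
n = ((z_{α/2} + z_β)/C)² + 3.
(2.241 + 1.036) / 0.3884 = 3.277 / 0.3884 = 8.437.
n = 8.437² + 3 = 71.19 + 3 = 74.2.
Round up.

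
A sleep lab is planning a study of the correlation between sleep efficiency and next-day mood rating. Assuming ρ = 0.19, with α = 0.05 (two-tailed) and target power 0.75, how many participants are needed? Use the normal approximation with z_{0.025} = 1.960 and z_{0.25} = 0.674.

n = 191

Fisher's z: C = ½·ln((1+r)/(1−r)) = ½·ln(1.4691) = 0.1923.
n = ((z_{α/2} + z_β)/C)² + 3.
(1.960 + 0.674) / 0.1923 = 2.634 / 0.1923 = 13.697.
n = 13.697² + 3 = 187.62 + 3 = 190.6.
Round up.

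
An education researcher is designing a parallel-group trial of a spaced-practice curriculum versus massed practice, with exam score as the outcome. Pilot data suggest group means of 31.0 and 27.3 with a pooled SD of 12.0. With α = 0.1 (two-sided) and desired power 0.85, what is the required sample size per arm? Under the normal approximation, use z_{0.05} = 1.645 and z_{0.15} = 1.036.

Cohen's d = |M₁ − M₂| / SD_pooled = |31.0 − 27.3| / 12.0 = 3.7 / 12.0 = 0.308.
For two independent groups with equal n: n = 2·((z_{α/2} + z_β) / d)².
z_{α/2} + z_β = 1.645 + 1.036 = 2.681.
n = 2 × (2.681 / 0.308)² = 2 × 8.705² = 2 × 75.77 = 151.5.
Round up to the next whole participant.

n = 152 per group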